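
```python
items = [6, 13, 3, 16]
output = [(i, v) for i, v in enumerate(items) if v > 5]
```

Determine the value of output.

Step 1: Filter enumerate([6, 13, 3, 16]) keeping v > 5:
  (0, 6): 6 > 5, included
  (1, 13): 13 > 5, included
  (2, 3): 3 <= 5, excluded
  (3, 16): 16 > 5, included
Therefore output = [(0, 6), (1, 13), (3, 16)].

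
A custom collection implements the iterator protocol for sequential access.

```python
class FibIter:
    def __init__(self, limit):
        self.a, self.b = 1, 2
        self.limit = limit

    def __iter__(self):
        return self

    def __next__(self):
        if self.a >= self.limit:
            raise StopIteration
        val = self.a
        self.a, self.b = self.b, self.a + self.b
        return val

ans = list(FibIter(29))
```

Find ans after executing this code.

Step 1: Fibonacci-like sequence (a=1, b=2) until >= 29:
  Yield 1, then a,b = 2,3
  Yield 2, then a,b = 3,5
  Yield 3, then a,b = 5,8
  Yield 5, then a,b = 8,13
  Yield 8, then a,b = 13,21
  Yield 13, then a,b = 21,34
  Yield 21, then a,b = 34,55
Step 2: 34 >= 29, stop.
Therefore ans = [1, 2, 3, 5, 8, 13, 21].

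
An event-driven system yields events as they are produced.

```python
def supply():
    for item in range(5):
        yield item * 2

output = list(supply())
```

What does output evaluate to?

Step 1: For each item in range(5), yield item * 2:
  item=0: yield 0 * 2 = 0
  item=1: yield 1 * 2 = 2
  item=2: yield 2 * 2 = 4
  item=3: yield 3 * 2 = 6
  item=4: yield 4 * 2 = 8
Therefore output = [0, 2, 4, 6, 8].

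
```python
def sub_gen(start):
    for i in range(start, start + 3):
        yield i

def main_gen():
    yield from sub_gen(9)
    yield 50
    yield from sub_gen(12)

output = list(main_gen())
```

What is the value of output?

Step 1: main_gen() delegates to sub_gen(9):
  yield 9
  yield 10
  yield 11
Step 2: yield 50
Step 3: Delegates to sub_gen(12):
  yield 12
  yield 13
  yield 14
Therefore output = [9, 10, 11, 50, 12, 13, 14].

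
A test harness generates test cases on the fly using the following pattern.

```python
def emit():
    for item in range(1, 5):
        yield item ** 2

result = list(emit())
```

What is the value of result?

Step 1: For each item in range(1, 5), yield item**2:
  item=1: yield 1**2 = 1
  item=2: yield 2**2 = 4
  item=3: yield 3**2 = 9
  item=4: yield 4**2 = 16
Therefore result = [1, 4, 9, 16].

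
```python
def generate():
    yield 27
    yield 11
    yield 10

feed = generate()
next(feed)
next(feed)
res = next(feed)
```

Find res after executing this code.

Step 1: generate() creates a generator.
Step 2: next(feed) yields 27 (consumed and discarded).
Step 3: next(feed) yields 11 (consumed and discarded).
Step 4: next(feed) yields 10, assigned to res.
Therefore res = 10.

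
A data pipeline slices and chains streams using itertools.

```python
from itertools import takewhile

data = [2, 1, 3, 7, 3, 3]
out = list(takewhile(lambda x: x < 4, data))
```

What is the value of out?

Step 1: takewhile stops at first element >= 4:
  2 < 4: take
  1 < 4: take
  3 < 4: take
  7 >= 4: stop
Therefore out = [2, 1, 3].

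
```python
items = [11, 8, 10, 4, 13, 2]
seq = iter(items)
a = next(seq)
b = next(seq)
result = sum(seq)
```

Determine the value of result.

Step 1: Create iterator over [11, 8, 10, 4, 13, 2].
Step 2: a = next() = 11, b = next() = 8.
Step 3: sum() of remaining [10, 4, 13, 2] = 29.
Therefore result = 29.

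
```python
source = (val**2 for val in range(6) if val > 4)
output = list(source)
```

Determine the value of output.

Step 1: For range(6), keep val > 4, then square:
  val=0: 0 <= 4, excluded
  val=1: 1 <= 4, excluded
  val=2: 2 <= 4, excluded
  val=3: 3 <= 4, excluded
  val=4: 4 <= 4, excluded
  val=5: 5 > 4, yield 5**2 = 25
Therefore output = [25].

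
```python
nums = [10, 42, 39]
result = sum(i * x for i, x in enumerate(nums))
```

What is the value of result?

Step 1: Compute i * x for each (i, x) in enumerate([10, 42, 39]):
  i=0, x=10: 0*10 = 0
  i=1, x=42: 1*42 = 42
  i=2, x=39: 2*39 = 78
Step 2: sum = 0 + 42 + 78 = 120.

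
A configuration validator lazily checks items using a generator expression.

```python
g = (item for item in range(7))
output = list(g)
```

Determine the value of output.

Step 1: Generator expression iterates range(7): [0, 1, 2, 3, 4, 5, 6].
Step 2: list() collects all values.
Therefore output = [0, 1, 2, 3, 4, 5, 6].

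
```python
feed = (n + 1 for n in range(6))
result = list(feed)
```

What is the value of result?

Step 1: For each n in range(6), compute n+1:
  n=0: 0+1 = 1
  n=1: 1+1 = 2
  n=2: 2+1 = 3
  n=3: 3+1 = 4
  n=4: 4+1 = 5
  n=5: 5+1 = 6
Therefore result = [1, 2, 3, 4, 5, 6].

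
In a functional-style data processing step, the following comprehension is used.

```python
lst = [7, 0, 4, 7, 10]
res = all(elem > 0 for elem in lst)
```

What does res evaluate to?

Step 1: Check elem > 0 for each element in [7, 0, 4, 7, 10]:
  7 > 0: True
  0 > 0: False
  4 > 0: True
  7 > 0: True
  10 > 0: True
Step 2: all() returns False.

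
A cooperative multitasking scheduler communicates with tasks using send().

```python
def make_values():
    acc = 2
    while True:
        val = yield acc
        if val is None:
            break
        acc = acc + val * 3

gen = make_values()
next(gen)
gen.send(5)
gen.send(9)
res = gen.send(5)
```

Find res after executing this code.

Step 1: next() -> yield acc=2.
Step 2: send(5) -> val=5, acc = 2 + 5*3 = 17, yield 17.
Step 3: send(9) -> val=9, acc = 17 + 9*3 = 44, yield 44.
Step 4: send(5) -> val=5, acc = 44 + 5*3 = 59, yield 59.
Therefore res = 59.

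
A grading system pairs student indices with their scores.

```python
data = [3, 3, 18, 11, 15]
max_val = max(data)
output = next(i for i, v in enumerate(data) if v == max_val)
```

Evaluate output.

Step 1: max([3, 3, 18, 11, 15]) = 18.
Step 2: Find first index where value == 18:
  Index 0: 3 != 18
  Index 1: 3 != 18
  Index 2: 18 == 18, found!
Therefore output = 2.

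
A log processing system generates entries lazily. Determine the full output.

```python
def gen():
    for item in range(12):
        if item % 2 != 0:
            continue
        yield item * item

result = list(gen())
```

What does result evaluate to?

Step 1: Only yield item**2 when item is divisible by 2:
  item=0: 0 % 2 == 0, yield 0**2 = 0
  item=2: 2 % 2 == 0, yield 2**2 = 4
  item=4: 4 % 2 == 0, yield 4**2 = 16
  item=6: 6 % 2 == 0, yield 6**2 = 36
  item=8: 8 % 2 == 0, yield 8**2 = 64
  item=10: 10 % 2 == 0, yield 10**2 = 100
Therefore result = [0, 4, 16, 36, 64, 100].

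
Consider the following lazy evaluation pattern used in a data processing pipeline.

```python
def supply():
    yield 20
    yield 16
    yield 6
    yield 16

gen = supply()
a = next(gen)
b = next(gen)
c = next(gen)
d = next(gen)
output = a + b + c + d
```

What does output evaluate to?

Step 1: Create generator and consume all values:
  a = next(gen) = 20
  b = next(gen) = 16
  c = next(gen) = 6
  d = next(gen) = 16
Step 2: output = 20 + 16 + 6 + 16 = 58.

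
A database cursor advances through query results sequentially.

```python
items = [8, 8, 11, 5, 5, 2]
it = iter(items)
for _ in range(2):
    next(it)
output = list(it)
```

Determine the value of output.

Step 1: Create iterator over [8, 8, 11, 5, 5, 2].
Step 2: Advance 2 positions (consuming [8, 8]).
Step 3: list() collects remaining elements: [11, 5, 5, 2].
Therefore output = [11, 5, 5, 2].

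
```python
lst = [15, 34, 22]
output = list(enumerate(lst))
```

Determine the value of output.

Step 1: enumerate pairs each element with its index:
  (0, 15)
  (1, 34)
  (2, 22)
Therefore output = [(0, 15), (1, 34), (2, 22)].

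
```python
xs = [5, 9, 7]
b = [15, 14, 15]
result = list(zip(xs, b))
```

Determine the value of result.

Step 1: zip pairs elements at same index:
  Index 0: (5, 15)
  Index 1: (9, 14)
  Index 2: (7, 15)
Therefore result = [(5, 15), (9, 14), (7, 15)].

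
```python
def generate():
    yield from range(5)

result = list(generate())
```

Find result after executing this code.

Step 1: yield from delegates to the iterable, yielding each element.
Step 2: Collected values: [0, 1, 2, 3, 4].
Therefore result = [0, 1, 2, 3, 4].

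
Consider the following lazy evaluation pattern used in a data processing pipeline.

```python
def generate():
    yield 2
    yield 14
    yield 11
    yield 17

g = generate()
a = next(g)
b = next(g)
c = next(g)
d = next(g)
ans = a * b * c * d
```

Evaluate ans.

Step 1: Create generator and consume all values:
  a = next(g) = 2
  b = next(g) = 14
  c = next(g) = 11
  d = next(g) = 17
Step 2: ans = 2 * 14 * 11 * 17 = 5236.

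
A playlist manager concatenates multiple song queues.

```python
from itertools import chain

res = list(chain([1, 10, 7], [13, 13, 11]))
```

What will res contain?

Step 1: chain() concatenates iterables: [1, 10, 7] + [13, 13, 11].
Therefore res = [1, 10, 7, 13, 13, 11].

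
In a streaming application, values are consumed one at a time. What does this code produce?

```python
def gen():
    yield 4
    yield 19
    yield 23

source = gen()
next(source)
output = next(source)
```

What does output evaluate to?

Step 1: gen() creates a generator.
Step 2: next(source) yields 4 (consumed and discarded).
Step 3: next(source) yields 19, assigned to output.
Therefore output = 19.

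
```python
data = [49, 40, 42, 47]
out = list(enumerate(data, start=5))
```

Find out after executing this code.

Step 1: enumerate with start=5:
  (5, 49)
  (6, 40)
  (7, 42)
  (8, 47)
Therefore out = [(5, 49), (6, 40), (7, 42), (8, 47)].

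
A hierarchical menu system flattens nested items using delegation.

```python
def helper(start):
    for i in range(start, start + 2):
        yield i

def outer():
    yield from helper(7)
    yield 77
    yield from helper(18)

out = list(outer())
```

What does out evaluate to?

Step 1: outer() delegates to helper(7):
  yield 7
  yield 8
Step 2: yield 77
Step 3: Delegates to helper(18):
  yield 18
  yield 19
Therefore out = [7, 8, 77, 18, 19].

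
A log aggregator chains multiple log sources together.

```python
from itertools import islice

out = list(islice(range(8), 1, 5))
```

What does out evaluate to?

Step 1: islice(range(8), 1, 5) takes elements at indices [1, 5).
Step 2: Elements: [1, 2, 3, 4].
Therefore out = [1, 2, 3, 4].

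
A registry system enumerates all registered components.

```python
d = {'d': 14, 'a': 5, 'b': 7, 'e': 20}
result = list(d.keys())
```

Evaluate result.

Step 1: d.keys() returns the dictionary keys in insertion order.
Therefore result = ['d', 'a', 'b', 'e'].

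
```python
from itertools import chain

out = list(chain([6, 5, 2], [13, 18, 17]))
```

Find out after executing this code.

Step 1: chain() concatenates iterables: [6, 5, 2] + [13, 18, 17].
Therefore out = [6, 5, 2, 13, 18, 17].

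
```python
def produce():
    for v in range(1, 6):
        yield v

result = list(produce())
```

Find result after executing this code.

Step 1: The generator yields each value from range(1, 6).
Step 2: list() consumes all yields: [1, 2, 3, 4, 5].
Therefore result = [1, 2, 3, 4, 5].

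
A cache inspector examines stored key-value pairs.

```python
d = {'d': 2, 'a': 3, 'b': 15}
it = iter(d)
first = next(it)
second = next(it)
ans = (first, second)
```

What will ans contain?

Step 1: iter(d) iterates over keys: ['d', 'a', 'b'].
Step 2: first = next(it) = 'd', second = next(it) = 'a'.
Therefore ans = ('d', 'a').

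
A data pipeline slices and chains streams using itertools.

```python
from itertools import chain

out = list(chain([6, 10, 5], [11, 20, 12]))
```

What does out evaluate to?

Step 1: chain() concatenates iterables: [6, 10, 5] + [11, 20, 12].
Therefore out = [6, 10, 5, 11, 20, 12].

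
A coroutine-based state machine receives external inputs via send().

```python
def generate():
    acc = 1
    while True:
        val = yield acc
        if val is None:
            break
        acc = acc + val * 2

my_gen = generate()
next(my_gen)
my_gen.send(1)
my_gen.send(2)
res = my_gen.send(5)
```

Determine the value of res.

Step 1: next() -> yield acc=1.
Step 2: send(1) -> val=1, acc = 1 + 1*2 = 3, yield 3.
Step 3: send(2) -> val=2, acc = 3 + 2*2 = 7, yield 7.
Step 4: send(5) -> val=5, acc = 7 + 5*2 = 17, yield 17.
Therefore res = 17.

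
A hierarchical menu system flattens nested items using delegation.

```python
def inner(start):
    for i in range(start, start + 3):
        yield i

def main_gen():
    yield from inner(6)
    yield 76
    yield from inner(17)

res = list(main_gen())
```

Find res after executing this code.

Step 1: main_gen() delegates to inner(6):
  yield 6
  yield 7
  yield 8
Step 2: yield 76
Step 3: Delegates to inner(17):
  yield 17
  yield 18
  yield 19
Therefore res = [6, 7, 8, 76, 17, 18, 19].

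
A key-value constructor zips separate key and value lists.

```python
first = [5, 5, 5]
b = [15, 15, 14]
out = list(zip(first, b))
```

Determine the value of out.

Step 1: zip pairs elements at same index:
  Index 0: (5, 15)
  Index 1: (5, 15)
  Index 2: (5, 14)
Therefore out = [(5, 15), (5, 15), (5, 14)].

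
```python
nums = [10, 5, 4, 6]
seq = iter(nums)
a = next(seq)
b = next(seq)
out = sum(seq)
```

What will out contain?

Step 1: Create iterator over [10, 5, 4, 6].
Step 2: a = next() = 10, b = next() = 5.
Step 3: sum() of remaining [4, 6] = 10.
Therefore out = 10.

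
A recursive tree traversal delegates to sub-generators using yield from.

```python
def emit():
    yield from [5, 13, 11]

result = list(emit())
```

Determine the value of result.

Step 1: yield from delegates to the iterable, yielding each element.
Step 2: Collected values: [5, 13, 11].
Therefore result = [5, 13, 11].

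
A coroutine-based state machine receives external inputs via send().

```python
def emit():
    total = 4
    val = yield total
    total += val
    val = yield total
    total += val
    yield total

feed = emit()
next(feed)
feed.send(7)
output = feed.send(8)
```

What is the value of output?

Step 1: next() -> yield total=4.
Step 2: send(7) -> val=7, total = 4+7 = 11, yield 11.
Step 3: send(8) -> val=8, total = 11+8 = 19, yield 19.
Therefore output = 19.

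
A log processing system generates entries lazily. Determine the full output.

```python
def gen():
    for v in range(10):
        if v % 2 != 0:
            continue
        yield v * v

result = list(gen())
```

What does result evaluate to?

Step 1: Only yield v**2 when v is divisible by 2:
  v=0: 0 % 2 == 0, yield 0**2 = 0
  v=2: 2 % 2 == 0, yield 2**2 = 4
  v=4: 4 % 2 == 0, yield 4**2 = 16
  v=6: 6 % 2 == 0, yield 6**2 = 36
  v=8: 8 % 2 == 0, yield 8**2 = 64
Therefore result = [0, 4, 16, 36, 64].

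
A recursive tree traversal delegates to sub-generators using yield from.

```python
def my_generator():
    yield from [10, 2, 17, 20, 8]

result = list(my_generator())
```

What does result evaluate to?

Step 1: yield from delegates to the iterable, yielding each element.
Step 2: Collected values: [10, 2, 17, 20, 8].
Therefore result = [10, 2, 17, 20, 8].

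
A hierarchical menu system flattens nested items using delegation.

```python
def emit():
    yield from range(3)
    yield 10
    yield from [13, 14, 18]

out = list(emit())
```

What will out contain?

Step 1: Trace yields in order:
  yield 0
  yield 1
  yield 2
  yield 10
  yield 13
  yield 14
  yield 18
Therefore out = [0, 1, 2, 10, 13, 14, 18].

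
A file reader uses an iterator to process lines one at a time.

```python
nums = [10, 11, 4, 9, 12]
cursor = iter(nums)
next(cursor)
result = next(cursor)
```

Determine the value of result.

Step 1: Create iterator over [10, 11, 4, 9, 12].
Step 2: next() consumes 10.
Step 3: next() returns 11.
Therefore result = 11.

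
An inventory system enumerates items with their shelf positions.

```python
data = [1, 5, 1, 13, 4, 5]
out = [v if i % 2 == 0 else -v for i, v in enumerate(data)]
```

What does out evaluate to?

Step 1: For each (i, v), keep v if i is even, negate if odd:
  i=0 (even): keep 1
  i=1 (odd): negate to -5
  i=2 (even): keep 1
  i=3 (odd): negate to -13
  i=4 (even): keep 4
  i=5 (odd): negate to -5
Therefore out = [1, -5, 1, -13, 4, -5].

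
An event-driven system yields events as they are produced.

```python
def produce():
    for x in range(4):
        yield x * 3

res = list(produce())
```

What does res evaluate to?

Step 1: For each x in range(4), yield x * 3:
  x=0: yield 0 * 3 = 0
  x=1: yield 1 * 3 = 3
  x=2: yield 2 * 3 = 6
  x=3: yield 3 * 3 = 9
Therefore res = [0, 3, 6, 9].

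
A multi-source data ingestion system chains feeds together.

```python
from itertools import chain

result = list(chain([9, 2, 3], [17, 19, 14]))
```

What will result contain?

Step 1: chain() concatenates iterables: [9, 2, 3] + [17, 19, 14].
Therefore result = [9, 2, 3, 17, 19, 14].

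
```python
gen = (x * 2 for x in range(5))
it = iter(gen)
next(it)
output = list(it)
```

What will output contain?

Step 1: Generator produces [0, 2, 4, 6, 8].
Step 2: next(it) consumes first element (0).
Step 3: list(it) collects remaining: [2, 4, 6, 8].
Therefore output = [2, 4, 6, 8].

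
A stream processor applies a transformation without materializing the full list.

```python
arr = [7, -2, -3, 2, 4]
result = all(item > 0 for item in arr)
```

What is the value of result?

Step 1: Check item > 0 for each element in [7, -2, -3, 2, 4]:
  7 > 0: True
  -2 > 0: False
  -3 > 0: False
  2 > 0: True
  4 > 0: True
Step 2: all() returns False.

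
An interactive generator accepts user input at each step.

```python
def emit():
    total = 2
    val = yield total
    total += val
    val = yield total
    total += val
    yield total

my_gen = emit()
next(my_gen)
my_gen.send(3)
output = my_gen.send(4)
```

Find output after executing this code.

Step 1: next() -> yield total=2.
Step 2: send(3) -> val=3, total = 2+3 = 5, yield 5.
Step 3: send(4) -> val=4, total = 5+4 = 9, yield 9.
Therefore output = 9.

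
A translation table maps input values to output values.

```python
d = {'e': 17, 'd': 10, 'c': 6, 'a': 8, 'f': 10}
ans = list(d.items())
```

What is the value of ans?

Step 1: d.items() returns (key, value) pairs in insertion order.
Therefore ans = [('e', 17), ('d', 10), ('c', 6), ('a', 8), ('f', 10)].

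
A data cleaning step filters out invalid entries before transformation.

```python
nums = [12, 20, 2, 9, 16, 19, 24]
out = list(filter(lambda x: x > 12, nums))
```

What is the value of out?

Step 1: Filter elements > 12:
  12: removed
  20: kept
  2: removed
  9: removed
  16: kept
  19: kept
  24: kept
Therefore out = [20, 16, 19, 24].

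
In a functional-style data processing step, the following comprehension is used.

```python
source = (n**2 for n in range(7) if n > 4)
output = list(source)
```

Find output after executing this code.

Step 1: For range(7), keep n > 4, then square:
  n=0: 0 <= 4, excluded
  n=1: 1 <= 4, excluded
  n=2: 2 <= 4, excluded
  n=3: 3 <= 4, excluded
  n=4: 4 <= 4, excluded
  n=5: 5 > 4, yield 5**2 = 25
  n=6: 6 > 4, yield 6**2 = 36
Therefore output = [25, 36].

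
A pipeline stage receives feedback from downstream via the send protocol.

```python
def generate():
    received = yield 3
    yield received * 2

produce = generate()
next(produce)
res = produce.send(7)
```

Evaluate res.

Step 1: next(produce) advances to first yield, producing 3.
Step 2: send(7) resumes, received = 7.
Step 3: yield received * 2 = 7 * 2 = 14.
Therefore res = 14.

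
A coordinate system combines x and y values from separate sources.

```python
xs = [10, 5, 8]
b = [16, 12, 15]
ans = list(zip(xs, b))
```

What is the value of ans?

Step 1: zip pairs elements at same index:
  Index 0: (10, 16)
  Index 1: (5, 12)
  Index 2: (8, 15)
Therefore ans = [(10, 16), (5, 12), (8, 15)].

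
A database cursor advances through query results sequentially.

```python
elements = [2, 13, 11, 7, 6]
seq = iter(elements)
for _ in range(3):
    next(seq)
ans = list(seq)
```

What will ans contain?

Step 1: Create iterator over [2, 13, 11, 7, 6].
Step 2: Advance 3 positions (consuming [2, 13, 11]).
Step 3: list() collects remaining elements: [7, 6].
Therefore ans = [7, 6].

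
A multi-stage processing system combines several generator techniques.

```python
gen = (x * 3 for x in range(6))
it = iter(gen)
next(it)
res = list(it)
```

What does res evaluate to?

Step 1: Generator produces [0, 3, 6, 9, 12, 15].
Step 2: next(it) consumes first element (0).
Step 3: list(it) collects remaining: [3, 6, 9, 12, 15].
Therefore res = [3, 6, 9, 12, 15].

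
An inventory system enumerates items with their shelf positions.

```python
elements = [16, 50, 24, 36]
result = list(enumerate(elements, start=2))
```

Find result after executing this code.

Step 1: enumerate with start=2:
  (2, 16)
  (3, 50)
  (4, 24)
  (5, 36)
Therefore result = [(2, 16), (3, 50), (4, 24), (5, 36)].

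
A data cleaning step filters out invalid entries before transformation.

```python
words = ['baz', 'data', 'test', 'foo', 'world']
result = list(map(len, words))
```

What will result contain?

Step 1: Map len() to each word:
  'baz' -> 3
  'data' -> 4
  'test' -> 4
  'foo' -> 3
  'world' -> 5
Therefore result = [3, 4, 4, 3, 5].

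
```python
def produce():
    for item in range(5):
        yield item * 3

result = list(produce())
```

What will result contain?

Step 1: For each item in range(5), yield item * 3:
  item=0: yield 0 * 3 = 0
  item=1: yield 1 * 3 = 3
  item=2: yield 2 * 3 = 6
  item=3: yield 3 * 3 = 9
  item=4: yield 4 * 3 = 12
Therefore result = [0, 3, 6, 9, 12].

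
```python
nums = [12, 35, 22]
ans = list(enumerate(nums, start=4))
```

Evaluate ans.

Step 1: enumerate with start=4:
  (4, 12)
  (5, 35)
  (6, 22)
Therefore ans = [(4, 12), (5, 35), (6, 22)].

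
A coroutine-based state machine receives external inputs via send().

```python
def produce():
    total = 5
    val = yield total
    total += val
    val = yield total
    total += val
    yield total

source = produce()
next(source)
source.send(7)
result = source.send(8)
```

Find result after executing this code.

Step 1: next() -> yield total=5.
Step 2: send(7) -> val=7, total = 5+7 = 12, yield 12.
Step 3: send(8) -> val=8, total = 12+8 = 20, yield 20.
Therefore result = 20.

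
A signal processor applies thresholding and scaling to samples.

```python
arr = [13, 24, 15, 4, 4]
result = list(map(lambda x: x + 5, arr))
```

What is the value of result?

Step 1: Apply lambda x: x + 5 to each element:
  13 -> 18
  24 -> 29
  15 -> 20
  4 -> 9
  4 -> 9
Therefore result = [18, 29, 20, 9, 9].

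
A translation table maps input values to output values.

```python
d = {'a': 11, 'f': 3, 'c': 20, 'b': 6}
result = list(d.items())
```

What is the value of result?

Step 1: d.items() returns (key, value) pairs in insertion order.
Therefore result = [('a', 11), ('f', 3), ('c', 20), ('b', 6)].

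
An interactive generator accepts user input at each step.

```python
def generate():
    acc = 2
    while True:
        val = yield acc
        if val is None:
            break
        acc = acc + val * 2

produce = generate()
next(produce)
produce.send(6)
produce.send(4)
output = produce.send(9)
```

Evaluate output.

Step 1: next() -> yield acc=2.
Step 2: send(6) -> val=6, acc = 2 + 6*2 = 14, yield 14.
Step 3: send(4) -> val=4, acc = 14 + 4*2 = 22, yield 22.
Step 4: send(9) -> val=9, acc = 22 + 9*2 = 40, yield 40.
Therefore output = 40.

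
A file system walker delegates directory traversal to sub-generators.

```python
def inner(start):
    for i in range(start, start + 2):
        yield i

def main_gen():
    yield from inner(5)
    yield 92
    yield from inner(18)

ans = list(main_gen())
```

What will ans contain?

Step 1: main_gen() delegates to inner(5):
  yield 5
  yield 6
Step 2: yield 92
Step 3: Delegates to inner(18):
  yield 18
  yield 19
Therefore ans = [5, 6, 92, 18, 19].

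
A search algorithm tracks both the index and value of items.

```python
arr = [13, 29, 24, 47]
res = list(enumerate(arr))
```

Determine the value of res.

Step 1: enumerate pairs each element with its index:
  (0, 13)
  (1, 29)
  (2, 24)
  (3, 47)
Therefore res = [(0, 13), (1, 29), (2, 24), (3, 47)].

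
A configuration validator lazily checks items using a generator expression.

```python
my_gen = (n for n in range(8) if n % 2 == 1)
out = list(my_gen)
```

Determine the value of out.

Step 1: Filter range(8) keeping only odd values:
  n=0: even, excluded
  n=1: odd, included
  n=2: even, excluded
  n=3: odd, included
  n=4: even, excluded
  n=5: odd, included
  n=6: even, excluded
  n=7: odd, included
Therefore out = [1, 3, 5, 7].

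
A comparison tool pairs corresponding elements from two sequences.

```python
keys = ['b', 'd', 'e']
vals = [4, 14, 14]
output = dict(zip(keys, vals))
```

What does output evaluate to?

Step 1: zip pairs keys with values:
  'b' -> 4
  'd' -> 14
  'e' -> 14
Therefore output = {'b': 4, 'd': 14, 'e': 14}.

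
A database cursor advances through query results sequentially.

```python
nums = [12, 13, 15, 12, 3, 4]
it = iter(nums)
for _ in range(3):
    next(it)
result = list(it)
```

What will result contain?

Step 1: Create iterator over [12, 13, 15, 12, 3, 4].
Step 2: Advance 3 positions (consuming [12, 13, 15]).
Step 3: list() collects remaining elements: [12, 3, 4].
Therefore result = [12, 3, 4].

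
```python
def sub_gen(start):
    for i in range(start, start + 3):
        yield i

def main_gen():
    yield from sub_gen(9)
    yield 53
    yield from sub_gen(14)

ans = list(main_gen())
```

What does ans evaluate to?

Step 1: main_gen() delegates to sub_gen(9):
  yield 9
  yield 10
  yield 11
Step 2: yield 53
Step 3: Delegates to sub_gen(14):
  yield 14
  yield 15
  yield 16
Therefore ans = [9, 10, 11, 53, 14, 15, 16].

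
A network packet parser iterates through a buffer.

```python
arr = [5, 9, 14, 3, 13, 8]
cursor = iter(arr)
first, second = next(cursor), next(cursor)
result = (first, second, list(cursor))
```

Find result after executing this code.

Step 1: Create iterator over [5, 9, 14, 3, 13, 8].
Step 2: first = 5, second = 9.
Step 3: Remaining elements: [14, 3, 13, 8].
Therefore result = (5, 9, [14, 3, 13, 8]).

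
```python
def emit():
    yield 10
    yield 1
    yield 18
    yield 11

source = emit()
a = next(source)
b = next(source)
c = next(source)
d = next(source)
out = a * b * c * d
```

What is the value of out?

Step 1: Create generator and consume all values:
  a = next(source) = 10
  b = next(source) = 1
  c = next(source) = 18
  d = next(source) = 11
Step 2: out = 10 * 1 * 18 * 11 = 1980.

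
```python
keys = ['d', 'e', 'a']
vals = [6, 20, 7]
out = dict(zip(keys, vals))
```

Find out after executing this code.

Step 1: zip pairs keys with values:
  'd' -> 6
  'e' -> 20
  'a' -> 7
Therefore out = {'d': 6, 'e': 20, 'a': 7}.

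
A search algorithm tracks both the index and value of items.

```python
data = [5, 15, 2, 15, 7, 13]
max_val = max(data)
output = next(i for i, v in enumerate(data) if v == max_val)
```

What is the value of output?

Step 1: max([5, 15, 2, 15, 7, 13]) = 15.
Step 2: Find first index where value == 15:
  Index 0: 5 != 15
  Index 1: 15 == 15, found!
Therefore output = 1.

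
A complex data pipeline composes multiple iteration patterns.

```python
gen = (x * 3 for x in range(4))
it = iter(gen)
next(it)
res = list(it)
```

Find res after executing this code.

Step 1: Generator produces [0, 3, 6, 9].
Step 2: next(it) consumes first element (0).
Step 3: list(it) collects remaining: [3, 6, 9].
Therefore res = [3, 6, 9].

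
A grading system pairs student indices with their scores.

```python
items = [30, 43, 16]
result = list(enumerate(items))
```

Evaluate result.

Step 1: enumerate pairs each element with its index:
  (0, 30)
  (1, 43)
  (2, 16)
Therefore result = [(0, 30), (1, 43), (2, 16)].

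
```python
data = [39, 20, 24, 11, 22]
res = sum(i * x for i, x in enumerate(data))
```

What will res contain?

Step 1: Compute i * x for each (i, x) in enumerate([39, 20, 24, 11, 22]):
  i=0, x=39: 0*39 = 0
  i=1, x=20: 1*20 = 20
  i=2, x=24: 2*24 = 48
  i=3, x=11: 3*11 = 33
  i=4, x=22: 4*22 = 88
Step 2: sum = 0 + 20 + 48 + 33 + 88 = 189.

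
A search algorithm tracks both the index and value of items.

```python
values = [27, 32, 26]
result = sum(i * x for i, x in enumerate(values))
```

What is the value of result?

Step 1: Compute i * x for each (i, x) in enumerate([27, 32, 26]):
  i=0, x=27: 0*27 = 0
  i=1, x=32: 1*32 = 32
  i=2, x=26: 2*26 = 52
Step 2: sum = 0 + 32 + 52 = 84.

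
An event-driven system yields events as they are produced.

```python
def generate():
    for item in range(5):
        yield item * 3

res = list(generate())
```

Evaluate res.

Step 1: For each item in range(5), yield item * 3:
  item=0: yield 0 * 3 = 0
  item=1: yield 1 * 3 = 3
  item=2: yield 2 * 3 = 6
  item=3: yield 3 * 3 = 9
  item=4: yield 4 * 3 = 12
Therefore res = [0, 3, 6, 9, 12].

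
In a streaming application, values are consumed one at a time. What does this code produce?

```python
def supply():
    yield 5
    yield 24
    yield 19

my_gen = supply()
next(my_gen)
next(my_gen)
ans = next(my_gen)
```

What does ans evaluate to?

Step 1: supply() creates a generator.
Step 2: next(my_gen) yields 5 (consumed and discarded).
Step 3: next(my_gen) yields 24 (consumed and discarded).
Step 4: next(my_gen) yields 19, assigned to ans.
Therefore ans = 19.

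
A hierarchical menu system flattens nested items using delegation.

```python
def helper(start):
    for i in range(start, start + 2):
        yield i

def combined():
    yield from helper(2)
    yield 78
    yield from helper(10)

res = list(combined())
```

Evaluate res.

Step 1: combined() delegates to helper(2):
  yield 2
  yield 3
Step 2: yield 78
Step 3: Delegates to helper(10):
  yield 10
  yield 11
Therefore res = [2, 3, 78, 10, 11].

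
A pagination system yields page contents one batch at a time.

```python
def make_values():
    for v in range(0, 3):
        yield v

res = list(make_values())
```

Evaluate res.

Step 1: The generator yields each value from range(0, 3).
Step 2: list() consumes all yields: [0, 1, 2].
Therefore res = [0, 1, 2].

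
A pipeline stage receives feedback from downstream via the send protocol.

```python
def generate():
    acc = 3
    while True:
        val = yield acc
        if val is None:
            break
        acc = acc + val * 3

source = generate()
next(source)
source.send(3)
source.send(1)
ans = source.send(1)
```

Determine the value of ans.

Step 1: next() -> yield acc=3.
Step 2: send(3) -> val=3, acc = 3 + 3*3 = 12, yield 12.
Step 3: send(1) -> val=1, acc = 12 + 1*3 = 15, yield 15.
Step 4: send(1) -> val=1, acc = 15 + 1*3 = 18, yield 18.
Therefore ans = 18.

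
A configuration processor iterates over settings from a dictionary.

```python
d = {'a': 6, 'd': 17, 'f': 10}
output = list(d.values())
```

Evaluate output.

Step 1: d.values() returns the dictionary values in insertion order.
Therefore output = [6, 17, 10].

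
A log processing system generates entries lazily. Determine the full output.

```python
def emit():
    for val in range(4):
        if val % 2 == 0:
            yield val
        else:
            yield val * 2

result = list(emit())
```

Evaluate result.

Step 1: For each val in range(4), yield val if even, else val*2:
  val=0 (even): yield 0
  val=1 (odd): yield 1*2 = 2
  val=2 (even): yield 2
  val=3 (odd): yield 3*2 = 6
Therefore result = [0, 2, 2, 6].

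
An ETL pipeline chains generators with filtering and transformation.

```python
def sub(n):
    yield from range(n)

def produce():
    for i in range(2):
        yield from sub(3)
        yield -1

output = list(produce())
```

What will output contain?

Step 1: For each i in range(2):
  i=0: yield from sub(3) -> [0, 1, 2], then yield -1
  i=1: yield from sub(3) -> [0, 1, 2], then yield -1
Therefore output = [0, 1, 2, -1, 0, 1, 2, -1].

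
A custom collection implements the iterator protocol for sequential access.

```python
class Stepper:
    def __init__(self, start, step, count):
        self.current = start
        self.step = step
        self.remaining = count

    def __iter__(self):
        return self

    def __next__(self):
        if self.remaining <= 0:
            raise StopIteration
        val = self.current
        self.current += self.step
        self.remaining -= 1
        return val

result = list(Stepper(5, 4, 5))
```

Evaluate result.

Step 1: Stepper starts at 5, increments by 4, for 5 steps:
  Yield 5, then current += 4
  Yield 9, then current += 4
  Yield 13, then current += 4
  Yield 17, then current += 4
  Yield 21, then current += 4
Therefore result = [5, 9, 13, 17, 21].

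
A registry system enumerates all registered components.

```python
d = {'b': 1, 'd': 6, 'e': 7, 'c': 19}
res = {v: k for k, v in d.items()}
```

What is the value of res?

Step 1: Invert dict (swap keys and values):
  'b': 1 -> 1: 'b'
  'd': 6 -> 6: 'd'
  'e': 7 -> 7: 'e'
  'c': 19 -> 19: 'c'
Therefore res = {1: 'b', 6: 'd', 7: 'e', 19: 'c'}.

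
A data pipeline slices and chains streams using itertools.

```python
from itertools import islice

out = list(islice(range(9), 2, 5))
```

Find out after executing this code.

Step 1: islice(range(9), 2, 5) takes elements at indices [2, 5).
Step 2: Elements: [2, 3, 4].
Therefore out = [2, 3, 4].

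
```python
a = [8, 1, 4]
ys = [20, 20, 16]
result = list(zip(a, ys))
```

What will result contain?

Step 1: zip pairs elements at same index:
  Index 0: (8, 20)
  Index 1: (1, 20)
  Index 2: (4, 16)
Therefore result = [(8, 20), (1, 20), (4, 16)].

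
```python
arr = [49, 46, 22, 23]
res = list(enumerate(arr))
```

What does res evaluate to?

Step 1: enumerate pairs each element with its index:
  (0, 49)
  (1, 46)
  (2, 22)
  (3, 23)
Therefore res = [(0, 49), (1, 46), (2, 22), (3, 23)].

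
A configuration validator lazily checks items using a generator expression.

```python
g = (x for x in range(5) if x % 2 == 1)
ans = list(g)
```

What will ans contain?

Step 1: Filter range(5) keeping only odd values:
  x=0: even, excluded
  x=1: odd, included
  x=2: even, excluded
  x=3: odd, included
  x=4: even, excluded
Therefore ans = [1, 3].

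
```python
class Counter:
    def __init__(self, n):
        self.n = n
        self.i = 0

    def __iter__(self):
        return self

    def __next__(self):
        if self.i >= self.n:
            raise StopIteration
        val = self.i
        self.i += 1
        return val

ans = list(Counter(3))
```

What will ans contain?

Step 1: Counter(3) creates an iterator counting 0 to 2.
Step 2: list() consumes all values: [0, 1, 2].
Therefore ans = [0, 1, 2].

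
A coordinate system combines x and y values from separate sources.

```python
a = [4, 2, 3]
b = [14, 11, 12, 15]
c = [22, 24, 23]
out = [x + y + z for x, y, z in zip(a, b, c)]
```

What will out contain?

Step 1: zip three lists (truncates to shortest, len=3):
  4 + 14 + 22 = 40
  2 + 11 + 24 = 37
  3 + 12 + 23 = 38
Therefore out = [40, 37, 38].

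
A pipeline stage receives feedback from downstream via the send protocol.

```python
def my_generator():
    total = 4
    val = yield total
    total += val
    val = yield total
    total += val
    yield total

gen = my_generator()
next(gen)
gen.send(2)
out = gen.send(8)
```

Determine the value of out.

Step 1: next() -> yield total=4.
Step 2: send(2) -> val=2, total = 4+2 = 6, yield 6.
Step 3: send(8) -> val=8, total = 6+8 = 14, yield 14.
Therefore out = 14.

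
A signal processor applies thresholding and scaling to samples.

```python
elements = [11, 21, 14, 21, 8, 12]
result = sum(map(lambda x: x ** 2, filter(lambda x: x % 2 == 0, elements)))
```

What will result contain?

Step 1: Filter even numbers from [11, 21, 14, 21, 8, 12]: [14, 8, 12]
Step 2: Square each: [196, 64, 144]
Step 3: Sum = 404.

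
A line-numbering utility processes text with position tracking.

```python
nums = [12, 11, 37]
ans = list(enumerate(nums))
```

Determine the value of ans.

Step 1: enumerate pairs each element with its index:
  (0, 12)
  (1, 11)
  (2, 37)
Therefore ans = [(0, 12), (1, 11), (2, 37)].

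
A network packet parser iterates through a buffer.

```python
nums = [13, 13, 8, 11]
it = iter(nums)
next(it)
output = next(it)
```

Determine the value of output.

Step 1: Create iterator over [13, 13, 8, 11].
Step 2: next() consumes 13.
Step 3: next() returns 13.
Therefore output = 13.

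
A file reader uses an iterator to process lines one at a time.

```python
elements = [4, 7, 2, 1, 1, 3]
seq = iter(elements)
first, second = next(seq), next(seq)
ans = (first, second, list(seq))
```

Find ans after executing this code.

Step 1: Create iterator over [4, 7, 2, 1, 1, 3].
Step 2: first = 4, second = 7.
Step 3: Remaining elements: [2, 1, 1, 3].
Therefore ans = (4, 7, [2, 1, 1, 3]).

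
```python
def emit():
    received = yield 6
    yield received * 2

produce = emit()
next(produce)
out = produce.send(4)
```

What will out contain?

Step 1: next(produce) advances to first yield, producing 6.
Step 2: send(4) resumes, received = 4.
Step 3: yield received * 2 = 4 * 2 = 8.
Therefore out = 8.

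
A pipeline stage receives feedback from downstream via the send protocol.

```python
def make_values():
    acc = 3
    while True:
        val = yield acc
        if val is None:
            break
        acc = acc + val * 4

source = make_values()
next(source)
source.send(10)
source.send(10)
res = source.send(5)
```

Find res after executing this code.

Step 1: next() -> yield acc=3.
Step 2: send(10) -> val=10, acc = 3 + 10*4 = 43, yield 43.
Step 3: send(10) -> val=10, acc = 43 + 10*4 = 83, yield 83.
Step 4: send(5) -> val=5, acc = 83 + 5*4 = 103, yield 103.
Therefore res = 103.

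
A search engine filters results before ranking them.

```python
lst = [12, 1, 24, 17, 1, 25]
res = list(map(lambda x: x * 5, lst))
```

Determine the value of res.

Step 1: Apply lambda x: x * 5 to each element:
  12 -> 60
  1 -> 5
  24 -> 120
  17 -> 85
  1 -> 5
  25 -> 125
Therefore res = [60, 5, 120, 85, 5, 125].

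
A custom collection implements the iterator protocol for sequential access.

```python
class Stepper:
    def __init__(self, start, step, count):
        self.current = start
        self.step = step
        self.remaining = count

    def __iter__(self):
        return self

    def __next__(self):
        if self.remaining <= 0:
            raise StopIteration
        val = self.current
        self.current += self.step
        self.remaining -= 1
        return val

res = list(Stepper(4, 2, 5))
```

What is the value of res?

Step 1: Stepper starts at 4, increments by 2, for 5 steps:
  Yield 4, then current += 2
  Yield 6, then current += 2
  Yield 8, then current += 2
  Yield 10, then current += 2
  Yield 12, then current += 2
Therefore res = [4, 6, 8, 10, 12].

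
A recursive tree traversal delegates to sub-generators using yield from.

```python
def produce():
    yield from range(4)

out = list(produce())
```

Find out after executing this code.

Step 1: yield from delegates to the iterable, yielding each element.
Step 2: Collected values: [0, 1, 2, 3].
Therefore out = [0, 1, 2, 3].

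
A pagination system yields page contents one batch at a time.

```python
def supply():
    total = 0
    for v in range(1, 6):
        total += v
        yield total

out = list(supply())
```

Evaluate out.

Step 1: Generator accumulates running sum:
  v=1: total = 1, yield 1
  v=2: total = 3, yield 3
  v=3: total = 6, yield 6
  v=4: total = 10, yield 10
  v=5: total = 15, yield 15
Therefore out = [1, 3, 6, 10, 15].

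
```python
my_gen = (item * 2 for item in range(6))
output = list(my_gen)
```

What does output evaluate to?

Step 1: For each item in range(6), compute item*2:
  item=0: 0*2 = 0
  item=1: 1*2 = 2
  item=2: 2*2 = 4
  item=3: 3*2 = 6
  item=4: 4*2 = 8
  item=5: 5*2 = 10
Therefore output = [0, 2, 4, 6, 8, 10].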